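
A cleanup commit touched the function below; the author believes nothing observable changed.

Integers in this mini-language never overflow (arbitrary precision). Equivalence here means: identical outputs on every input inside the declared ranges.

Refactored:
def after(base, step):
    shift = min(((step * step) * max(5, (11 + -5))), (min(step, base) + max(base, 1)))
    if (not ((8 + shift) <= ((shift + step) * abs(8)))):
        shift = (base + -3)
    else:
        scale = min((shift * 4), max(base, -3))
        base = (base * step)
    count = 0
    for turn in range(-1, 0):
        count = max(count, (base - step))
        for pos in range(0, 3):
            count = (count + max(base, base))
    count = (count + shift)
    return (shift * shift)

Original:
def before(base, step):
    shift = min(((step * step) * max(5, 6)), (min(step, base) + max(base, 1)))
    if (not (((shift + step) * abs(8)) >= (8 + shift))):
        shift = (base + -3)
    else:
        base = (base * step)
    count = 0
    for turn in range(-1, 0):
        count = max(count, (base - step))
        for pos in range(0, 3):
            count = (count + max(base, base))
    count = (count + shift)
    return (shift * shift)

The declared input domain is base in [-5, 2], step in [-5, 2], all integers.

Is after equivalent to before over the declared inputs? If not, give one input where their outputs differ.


Reading the diff, among the changes: statement counts differ, plus comparison usage differs, plus arithmetic usage differs, plus local variable names differ, plus min/max/abs usage differs, plus constant usage differs.
Tracing base=-2, step=2: before: shift becomes -1; next (not (((shift + step) * abs(8)) >= (8 + shift))) evaluates to false; next base becomes -4; next count becomes 0; next at turn=-1:; next count becomes 0; next at pos=0:; next count becomes -4; next at pos=1:; next count becomes -8; next at pos=2:; next count becomes -12; next count becomes -13; next final value 1 | after: shift becomes -1; next (not ((8 + shift) <= ((shift + step) * abs(8)))) evaluates to false; next scale becomes -4; next base becomes -4; next count becomes 0; next at turn=-1:; next count becomes 0; next at pos=0:; next count becomes -4; next at pos=1:; next count becomes -8; next at pos=2:; next count becomes -12; next count becomes -13; next final value 1 — matching result 1.
Every one of the 64 inputs gives matching results.
verdict: equivalent


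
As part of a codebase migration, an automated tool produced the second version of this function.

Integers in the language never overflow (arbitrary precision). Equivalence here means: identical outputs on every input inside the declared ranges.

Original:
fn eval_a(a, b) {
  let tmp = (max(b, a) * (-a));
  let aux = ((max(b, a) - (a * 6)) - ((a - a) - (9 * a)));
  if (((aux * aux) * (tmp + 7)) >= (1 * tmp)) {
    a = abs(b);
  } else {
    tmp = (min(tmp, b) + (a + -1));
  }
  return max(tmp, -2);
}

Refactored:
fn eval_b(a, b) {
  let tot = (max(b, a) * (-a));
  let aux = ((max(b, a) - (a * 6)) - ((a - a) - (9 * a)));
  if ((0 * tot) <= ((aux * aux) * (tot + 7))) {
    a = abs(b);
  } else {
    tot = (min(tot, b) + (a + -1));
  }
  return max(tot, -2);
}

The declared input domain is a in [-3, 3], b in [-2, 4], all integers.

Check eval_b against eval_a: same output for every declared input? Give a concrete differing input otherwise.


Consider the input a=-1, b=3.
eval_a: tmp := 3 | aux := 0 | (((aux * aux) * (tmp + 7)) >= (1 * tmp)): false | tmp := 1 | result 1
eval_b: tot := 3 | aux := 0 | ((0 * tot) <= ((aux * aux) * (tot + 7))): true | a := 3 | result 3
1 and 3 differ, so these are not the same function on this domain.
verdict: not equivalent; witness: a=-1, b=3


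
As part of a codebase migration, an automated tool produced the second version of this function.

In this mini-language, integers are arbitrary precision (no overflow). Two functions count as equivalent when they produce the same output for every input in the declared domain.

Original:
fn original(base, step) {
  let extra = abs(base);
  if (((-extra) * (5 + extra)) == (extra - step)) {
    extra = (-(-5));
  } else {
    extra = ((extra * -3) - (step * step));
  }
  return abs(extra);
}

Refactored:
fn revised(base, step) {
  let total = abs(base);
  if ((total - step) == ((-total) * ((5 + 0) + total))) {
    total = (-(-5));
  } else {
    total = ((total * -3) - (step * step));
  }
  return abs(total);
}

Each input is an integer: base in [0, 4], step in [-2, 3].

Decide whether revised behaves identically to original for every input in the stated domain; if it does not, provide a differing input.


Differences: constant usage differs; also arithmetic usage differs; also local variable names differ — yet all 30 inputs agree.
verdict: equivalent


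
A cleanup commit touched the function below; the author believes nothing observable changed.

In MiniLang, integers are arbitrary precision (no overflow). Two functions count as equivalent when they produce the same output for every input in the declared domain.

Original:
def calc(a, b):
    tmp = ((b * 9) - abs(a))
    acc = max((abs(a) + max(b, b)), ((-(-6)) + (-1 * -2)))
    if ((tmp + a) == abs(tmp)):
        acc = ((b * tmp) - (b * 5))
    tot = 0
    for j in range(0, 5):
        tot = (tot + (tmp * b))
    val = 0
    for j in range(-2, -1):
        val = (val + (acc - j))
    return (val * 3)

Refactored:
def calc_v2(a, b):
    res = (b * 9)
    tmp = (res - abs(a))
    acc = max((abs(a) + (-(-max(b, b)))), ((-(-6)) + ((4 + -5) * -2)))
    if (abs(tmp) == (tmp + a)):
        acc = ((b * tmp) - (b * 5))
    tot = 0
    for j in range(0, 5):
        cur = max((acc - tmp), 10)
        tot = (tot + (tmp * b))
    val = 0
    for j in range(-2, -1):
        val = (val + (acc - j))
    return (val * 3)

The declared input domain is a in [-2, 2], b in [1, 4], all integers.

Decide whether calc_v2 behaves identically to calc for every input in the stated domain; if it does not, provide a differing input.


Equivalent — the differences include constant usage differs; arithmetic usage differs; local variable names differ; statement counts differ; min/max/abs usage differs, yet no declared input distinguishes the two.
Tracing a=0, b=2: calc: tmp becomes 18; next acc becomes 8; next ((tmp + a) == abs(tmp)) evaluates to true; next acc becomes 26; next tot becomes 0; next at j=0:; next tot becomes 36; next at j=1:; next tot becomes 72; next at j=2:; next tot becomes 108; next at j=3:; next tot becomes 144; next at j=4:; next tot becomes 180; next val becomes 0; next at j=-2:; next val becomes 28; next final value 84 | calc_v2: res becomes 18; next tmp becomes 18; next acc becomes 8; next (abs(tmp) == (tmp + a)) evaluates to true; next acc becomes 26; next tot becomes 0; next at j=0:; next cur becomes 10; next tot becomes 36; next at j=1:; next cur becomes 10; next tot becomes 72; next at j=2:; next cur becomes 10; next tot becomes 108; next at j=3:; next cur becomes 10; next tot becomes 144; next at j=4:; next cur becomes 10; next tot becomes 180; next val becomes 0; next at j=-2:; next val becomes 28; next final value 84 — matching result 84.
Across all 20 domain points the two functions coincide.
verdict: equivalent


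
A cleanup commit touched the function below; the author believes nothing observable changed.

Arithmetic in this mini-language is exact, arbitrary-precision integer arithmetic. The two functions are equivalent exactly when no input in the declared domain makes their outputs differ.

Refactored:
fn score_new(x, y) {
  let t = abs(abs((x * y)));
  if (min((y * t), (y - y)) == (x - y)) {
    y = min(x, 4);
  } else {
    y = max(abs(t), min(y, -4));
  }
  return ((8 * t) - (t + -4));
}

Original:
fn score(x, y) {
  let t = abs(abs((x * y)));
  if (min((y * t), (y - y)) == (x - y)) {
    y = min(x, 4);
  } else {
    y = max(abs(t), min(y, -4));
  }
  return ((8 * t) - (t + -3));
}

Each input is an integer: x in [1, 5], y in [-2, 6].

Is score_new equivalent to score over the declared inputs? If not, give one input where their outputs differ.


Not equivalent: x=1, y=-2 separates them (17 vs 18).
score: t becomes 2; next (min((y * t), (y - y)) == (x - y)) evaluates to false; next y becomes 2; next final value 17
score_new: t becomes 2; next (min((y * t), (y - y)) == (x - y)) evaluates to false; next y becomes 2; next final value 18
verdict: not equivalent; witness: x=1, y=-2


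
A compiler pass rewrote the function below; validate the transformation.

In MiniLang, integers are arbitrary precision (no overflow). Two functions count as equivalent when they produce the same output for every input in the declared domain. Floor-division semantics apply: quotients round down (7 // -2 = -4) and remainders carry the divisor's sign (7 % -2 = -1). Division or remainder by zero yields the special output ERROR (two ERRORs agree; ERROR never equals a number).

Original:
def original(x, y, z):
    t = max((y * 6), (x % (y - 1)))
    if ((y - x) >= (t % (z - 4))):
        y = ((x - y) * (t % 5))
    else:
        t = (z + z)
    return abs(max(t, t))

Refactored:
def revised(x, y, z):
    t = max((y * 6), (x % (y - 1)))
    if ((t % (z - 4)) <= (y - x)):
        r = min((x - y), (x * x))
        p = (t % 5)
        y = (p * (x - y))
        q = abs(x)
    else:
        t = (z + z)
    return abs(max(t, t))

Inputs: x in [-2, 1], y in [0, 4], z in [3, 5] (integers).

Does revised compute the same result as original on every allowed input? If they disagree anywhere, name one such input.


Behavior is preserved: although arithmetic usage differs, plus statement counts differ, plus local variable names differ, plus comparison usage differs, plus min/max/abs usage differs, the outputs never diverge.
As a probe, take x=-1, y=1, z=4: original runs division by zero -> ERROR; revised runs division by zero -> ERROR; both end at ERROR.
Every one of the 60 inputs gives matching results.
verdict: equivalent


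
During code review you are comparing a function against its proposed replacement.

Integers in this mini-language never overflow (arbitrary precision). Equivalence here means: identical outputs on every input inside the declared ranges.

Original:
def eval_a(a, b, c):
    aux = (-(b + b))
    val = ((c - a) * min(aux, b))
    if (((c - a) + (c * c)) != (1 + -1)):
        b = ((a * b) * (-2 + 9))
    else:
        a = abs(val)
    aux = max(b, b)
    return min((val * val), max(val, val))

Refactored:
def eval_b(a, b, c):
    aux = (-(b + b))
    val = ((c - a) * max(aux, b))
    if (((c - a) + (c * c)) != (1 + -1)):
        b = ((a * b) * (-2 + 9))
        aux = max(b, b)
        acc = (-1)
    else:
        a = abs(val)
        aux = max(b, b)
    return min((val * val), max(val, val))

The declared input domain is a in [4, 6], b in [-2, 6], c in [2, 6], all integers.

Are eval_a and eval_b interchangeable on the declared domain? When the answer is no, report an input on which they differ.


Input a=4, b=-2, c=2: 4 from eval_a versus -8 from eval_b.
verdict: not equivalent; witness: a=4, b=-2, c=2


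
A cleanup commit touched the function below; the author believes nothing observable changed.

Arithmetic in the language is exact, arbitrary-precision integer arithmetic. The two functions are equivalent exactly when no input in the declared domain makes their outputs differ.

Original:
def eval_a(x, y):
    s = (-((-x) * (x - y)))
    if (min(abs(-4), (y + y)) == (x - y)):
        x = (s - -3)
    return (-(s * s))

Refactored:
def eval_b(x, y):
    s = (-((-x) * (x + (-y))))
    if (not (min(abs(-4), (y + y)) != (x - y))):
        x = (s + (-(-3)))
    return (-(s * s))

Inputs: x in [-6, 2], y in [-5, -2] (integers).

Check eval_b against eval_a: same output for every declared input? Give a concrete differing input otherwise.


Differences: comparison usage differs; arithmetic usage differs; boolean connective usage differs — yet all 36 inputs agree.
verdict: equivalent


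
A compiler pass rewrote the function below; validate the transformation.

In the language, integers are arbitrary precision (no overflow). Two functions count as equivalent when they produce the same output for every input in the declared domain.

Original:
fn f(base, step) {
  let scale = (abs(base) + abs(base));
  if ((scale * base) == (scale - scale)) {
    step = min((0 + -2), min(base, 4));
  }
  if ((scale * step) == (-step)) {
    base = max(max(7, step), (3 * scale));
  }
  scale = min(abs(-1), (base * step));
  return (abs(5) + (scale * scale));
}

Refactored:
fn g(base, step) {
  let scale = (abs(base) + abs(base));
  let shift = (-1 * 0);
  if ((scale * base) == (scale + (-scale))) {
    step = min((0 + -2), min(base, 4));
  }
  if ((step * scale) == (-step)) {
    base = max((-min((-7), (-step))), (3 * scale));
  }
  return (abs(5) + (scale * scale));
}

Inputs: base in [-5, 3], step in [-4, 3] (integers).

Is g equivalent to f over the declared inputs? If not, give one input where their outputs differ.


Input base=-5, step=-4: 6 from f versus 105 from g.
verdict: not equivalent; witness: base=-5, step=-4


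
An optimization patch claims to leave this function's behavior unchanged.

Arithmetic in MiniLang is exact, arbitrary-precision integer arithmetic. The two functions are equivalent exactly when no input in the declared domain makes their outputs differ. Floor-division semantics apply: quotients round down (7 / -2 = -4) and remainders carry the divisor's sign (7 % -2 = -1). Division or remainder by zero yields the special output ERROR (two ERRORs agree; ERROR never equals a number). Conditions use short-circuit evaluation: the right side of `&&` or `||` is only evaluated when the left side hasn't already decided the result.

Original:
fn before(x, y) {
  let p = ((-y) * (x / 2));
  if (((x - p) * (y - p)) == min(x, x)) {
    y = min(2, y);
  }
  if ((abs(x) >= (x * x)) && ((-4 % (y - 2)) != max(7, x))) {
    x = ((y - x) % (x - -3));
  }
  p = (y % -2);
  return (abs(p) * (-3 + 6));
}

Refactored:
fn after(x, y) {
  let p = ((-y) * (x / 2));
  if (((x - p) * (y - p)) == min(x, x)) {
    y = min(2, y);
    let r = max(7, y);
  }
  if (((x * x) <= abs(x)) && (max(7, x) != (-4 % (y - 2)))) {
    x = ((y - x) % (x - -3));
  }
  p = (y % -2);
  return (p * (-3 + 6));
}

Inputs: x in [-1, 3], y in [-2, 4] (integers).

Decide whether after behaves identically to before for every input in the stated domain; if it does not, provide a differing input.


Try x=-1, y=-1.
before: p becomes -1; next (((x - p) * (y - p)) == min(x, x)) evaluates to false; next ((abs(x) >= (x * x)) && ((-4 % (y - 2)) != max(7, x))) evaluates to true; next x becomes 0; next p becomes -1; next final value 3
after: p becomes -1; next (((x - p) * (y - p)) == min(x, x)) evaluates to false; next (((x * x) <= abs(x)) && (max(7, x) != (-4 % (y - 2)))) evaluates to true; next x becomes 0; next p becomes -1; next final value -3
3 against -3: the behavior changed.
verdict: not equivalent; witness: x=-1, y=-1


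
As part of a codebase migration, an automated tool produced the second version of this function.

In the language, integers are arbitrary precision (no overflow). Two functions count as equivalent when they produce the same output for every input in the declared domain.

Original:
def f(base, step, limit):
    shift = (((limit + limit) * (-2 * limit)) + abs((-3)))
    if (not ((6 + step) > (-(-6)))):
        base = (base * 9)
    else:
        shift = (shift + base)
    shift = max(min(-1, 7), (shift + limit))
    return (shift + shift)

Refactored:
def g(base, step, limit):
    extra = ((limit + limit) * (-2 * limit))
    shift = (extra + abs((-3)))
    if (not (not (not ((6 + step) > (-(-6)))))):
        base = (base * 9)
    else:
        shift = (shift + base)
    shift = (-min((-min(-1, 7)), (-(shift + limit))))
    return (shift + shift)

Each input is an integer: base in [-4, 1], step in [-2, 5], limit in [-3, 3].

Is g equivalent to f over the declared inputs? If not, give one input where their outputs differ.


Differences: statement counts differ, and boolean connective usage differs, and min/max/abs usage differs, and local variable names differ — yet all 336 inputs agree.
verdict: equivalent


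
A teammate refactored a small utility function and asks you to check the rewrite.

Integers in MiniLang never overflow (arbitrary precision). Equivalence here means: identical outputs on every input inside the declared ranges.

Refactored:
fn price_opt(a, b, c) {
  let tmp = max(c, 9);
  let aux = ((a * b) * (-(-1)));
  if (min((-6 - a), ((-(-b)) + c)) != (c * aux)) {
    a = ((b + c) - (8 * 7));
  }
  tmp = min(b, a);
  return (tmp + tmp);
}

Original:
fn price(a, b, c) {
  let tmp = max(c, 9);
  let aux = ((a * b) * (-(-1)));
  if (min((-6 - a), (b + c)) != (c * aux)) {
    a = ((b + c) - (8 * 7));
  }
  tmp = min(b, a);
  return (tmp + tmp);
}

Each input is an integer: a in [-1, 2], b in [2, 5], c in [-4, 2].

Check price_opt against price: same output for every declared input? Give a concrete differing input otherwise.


This is a faithful refactor — same computation, different form, but the computed results match everywhere.
One worked example (a=1, b=5, c=2) — price: tmp = 9; aux = 5; (min((-6 - a), (b + c)) != (c * aux)) -> true; a = -49; tmp = -49; return -98; price_opt: tmp = 9; aux = 5; (min((-6 - a), ((-(-b)) + c)) != (c * aux)) -> true; a = -49; tmp = -49; return -98; agreement on -98.
Sweeping the whole domain (112 inputs) finds no disagreement.
verdict: equivalent


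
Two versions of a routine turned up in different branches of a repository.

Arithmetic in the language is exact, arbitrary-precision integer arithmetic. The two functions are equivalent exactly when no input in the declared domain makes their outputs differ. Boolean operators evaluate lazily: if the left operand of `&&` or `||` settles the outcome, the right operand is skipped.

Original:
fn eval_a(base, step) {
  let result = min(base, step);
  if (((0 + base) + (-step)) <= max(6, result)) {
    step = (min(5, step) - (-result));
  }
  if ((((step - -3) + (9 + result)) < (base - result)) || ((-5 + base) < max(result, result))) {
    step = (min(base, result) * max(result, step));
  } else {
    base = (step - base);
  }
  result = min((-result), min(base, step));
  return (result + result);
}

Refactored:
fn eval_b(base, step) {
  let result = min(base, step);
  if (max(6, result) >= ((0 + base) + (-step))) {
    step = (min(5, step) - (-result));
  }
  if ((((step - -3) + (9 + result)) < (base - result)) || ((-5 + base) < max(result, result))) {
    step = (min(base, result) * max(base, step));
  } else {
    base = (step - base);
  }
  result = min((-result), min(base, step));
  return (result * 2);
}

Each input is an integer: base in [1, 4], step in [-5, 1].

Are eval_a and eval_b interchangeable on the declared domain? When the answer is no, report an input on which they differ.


Try base=1, step=-5.
eval_a: result := -5 | (((0 + base) + (-step)) <= max(6, result)): true | step := -10 | ((((step - -3) + (9 + result)) < (base - result)) || ((-5 + base) < max(result, result))): true | step := 25 | result := 1 | result 2
eval_b: result := -5 | (max(6, result) >= ((0 + base) + (-step))): true | step := -10 | ((((step - -3) + (9 + result)) < (base - result)) || ((-5 + base) < max(result, result))): true | step := -5 | result := -5 | result -10
2 and -10 differ, so these are not the same function on this domain.
verdict: not equivalent; witness: base=1, step=-5


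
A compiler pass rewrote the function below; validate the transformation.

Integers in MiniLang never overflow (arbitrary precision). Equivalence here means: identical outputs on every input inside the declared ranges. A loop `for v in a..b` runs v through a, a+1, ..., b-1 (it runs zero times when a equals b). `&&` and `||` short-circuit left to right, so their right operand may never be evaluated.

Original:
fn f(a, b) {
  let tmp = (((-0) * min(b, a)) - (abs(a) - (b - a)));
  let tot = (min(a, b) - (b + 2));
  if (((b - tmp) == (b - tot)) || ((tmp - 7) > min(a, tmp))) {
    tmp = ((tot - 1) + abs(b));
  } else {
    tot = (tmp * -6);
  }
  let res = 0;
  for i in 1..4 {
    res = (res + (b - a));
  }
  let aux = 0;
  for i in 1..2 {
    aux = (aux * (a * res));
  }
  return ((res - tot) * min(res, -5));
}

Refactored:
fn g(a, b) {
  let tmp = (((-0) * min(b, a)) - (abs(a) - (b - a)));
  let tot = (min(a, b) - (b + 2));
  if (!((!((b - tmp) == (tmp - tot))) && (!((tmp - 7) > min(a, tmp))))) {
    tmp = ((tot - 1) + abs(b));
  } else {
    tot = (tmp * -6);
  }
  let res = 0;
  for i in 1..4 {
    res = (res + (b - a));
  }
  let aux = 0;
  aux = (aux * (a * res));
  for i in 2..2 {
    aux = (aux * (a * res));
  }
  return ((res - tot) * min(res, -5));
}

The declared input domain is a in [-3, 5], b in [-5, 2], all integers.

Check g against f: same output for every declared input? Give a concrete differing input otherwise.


Input a=1, b=0: 5 from f versus 75 from g.
verdict: not equivalent; witness: a=1, b=0


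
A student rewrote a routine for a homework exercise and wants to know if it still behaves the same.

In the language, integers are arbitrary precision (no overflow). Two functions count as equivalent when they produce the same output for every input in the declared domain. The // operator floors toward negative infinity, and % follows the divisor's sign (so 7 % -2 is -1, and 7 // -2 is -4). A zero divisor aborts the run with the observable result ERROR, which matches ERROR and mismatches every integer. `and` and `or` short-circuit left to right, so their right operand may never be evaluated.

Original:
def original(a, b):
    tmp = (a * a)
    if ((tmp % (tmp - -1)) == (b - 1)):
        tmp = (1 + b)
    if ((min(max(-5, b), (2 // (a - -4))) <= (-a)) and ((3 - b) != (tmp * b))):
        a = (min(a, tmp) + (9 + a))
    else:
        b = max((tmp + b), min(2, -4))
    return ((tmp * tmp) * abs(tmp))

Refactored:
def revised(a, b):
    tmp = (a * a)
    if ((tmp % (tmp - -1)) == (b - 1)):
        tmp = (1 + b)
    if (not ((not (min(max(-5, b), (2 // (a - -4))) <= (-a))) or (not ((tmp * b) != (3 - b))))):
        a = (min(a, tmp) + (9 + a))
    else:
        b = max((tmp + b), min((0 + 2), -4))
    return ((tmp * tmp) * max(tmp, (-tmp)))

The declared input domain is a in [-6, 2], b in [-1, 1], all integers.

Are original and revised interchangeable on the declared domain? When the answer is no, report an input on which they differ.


Although arithmetic usage differs; also min/max/abs usage differs; also boolean connective usage differs; also constant usage differs, 27/27 inputs agree.
verdict: equivalent


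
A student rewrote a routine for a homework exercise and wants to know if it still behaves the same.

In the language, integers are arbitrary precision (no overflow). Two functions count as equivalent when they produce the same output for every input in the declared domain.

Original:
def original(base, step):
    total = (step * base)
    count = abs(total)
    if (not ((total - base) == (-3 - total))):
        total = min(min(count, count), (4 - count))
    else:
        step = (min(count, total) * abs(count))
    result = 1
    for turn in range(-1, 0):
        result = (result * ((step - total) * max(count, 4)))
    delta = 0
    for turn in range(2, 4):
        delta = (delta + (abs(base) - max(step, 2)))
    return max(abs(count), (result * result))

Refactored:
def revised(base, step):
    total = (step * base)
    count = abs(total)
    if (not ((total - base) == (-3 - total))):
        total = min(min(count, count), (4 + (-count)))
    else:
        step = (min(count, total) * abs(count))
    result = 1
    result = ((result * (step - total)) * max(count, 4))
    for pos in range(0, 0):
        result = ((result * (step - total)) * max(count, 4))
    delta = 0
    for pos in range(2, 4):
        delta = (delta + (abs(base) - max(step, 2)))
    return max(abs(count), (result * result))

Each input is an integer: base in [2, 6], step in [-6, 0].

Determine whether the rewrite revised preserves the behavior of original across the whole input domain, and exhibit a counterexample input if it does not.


Behavior is preserved: although arithmetic usage differs; and min/max/abs usage differs; and statement counts differ; and local variable names differ; and constant usage differs; and loop structure differs, the outputs never diverge.
Tracing base=3, step=-2: original: total becomes -6; next count becomes 6; next (not ((total - base) == (-3 - total))) evaluates to true; next total becomes -2; next result becomes 1; next at turn=-1:; next result becomes 0; next delta becomes 0; next at turn=2:; next delta becomes 1; next at turn=3:; next delta becomes 2; next final value 6 | revised: total becomes -6; next count becomes 6; next (not ((total - base) == (-3 - total))) evaluates to true; next total becomes -2; next result becomes 1; next result becomes 0; next pos never enters its loop body; next delta becomes 0; next at pos=2:; next delta becomes 1; next at pos=3:; next delta becomes 2; next final value 6 — matching result 6.
Across all 35 domain points the two functions coincide.
verdict: equivalent


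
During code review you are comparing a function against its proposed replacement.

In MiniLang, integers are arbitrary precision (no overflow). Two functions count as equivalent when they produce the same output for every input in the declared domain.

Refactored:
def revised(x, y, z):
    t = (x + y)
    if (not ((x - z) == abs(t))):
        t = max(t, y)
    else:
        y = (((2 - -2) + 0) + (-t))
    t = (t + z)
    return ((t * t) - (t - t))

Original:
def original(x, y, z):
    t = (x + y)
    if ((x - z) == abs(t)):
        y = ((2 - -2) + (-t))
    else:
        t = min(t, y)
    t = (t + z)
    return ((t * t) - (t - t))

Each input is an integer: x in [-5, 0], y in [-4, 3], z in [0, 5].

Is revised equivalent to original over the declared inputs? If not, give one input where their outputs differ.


Run the pair on x=-5, y=-4, z=0.
original: t=-9, then ((x - z) == abs(t)) is false, then t=-9, then t=-9, then returns 81
revised: t=-9, then (not ((x - z) == abs(t))) is true, then t=-4, then t=-4, then returns 16
81 against 16: the behavior changed.
verdict: not equivalent; witness: x=-5, y=-4, z=0


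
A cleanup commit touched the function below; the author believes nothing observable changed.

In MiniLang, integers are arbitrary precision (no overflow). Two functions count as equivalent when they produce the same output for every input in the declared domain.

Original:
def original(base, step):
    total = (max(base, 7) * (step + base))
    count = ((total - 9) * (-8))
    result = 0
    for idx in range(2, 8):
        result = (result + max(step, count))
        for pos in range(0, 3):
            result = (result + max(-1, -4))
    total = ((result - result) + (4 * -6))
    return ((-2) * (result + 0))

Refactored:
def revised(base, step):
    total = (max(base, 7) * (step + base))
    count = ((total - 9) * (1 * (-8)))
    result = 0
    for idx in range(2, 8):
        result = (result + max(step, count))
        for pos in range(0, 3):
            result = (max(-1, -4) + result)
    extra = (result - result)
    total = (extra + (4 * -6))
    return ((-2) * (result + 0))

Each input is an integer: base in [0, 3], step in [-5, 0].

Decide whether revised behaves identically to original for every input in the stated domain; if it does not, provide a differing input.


Behavior is preserved: although constant usage differs, arithmetic usage differs, local variable names differ, statement counts differ, the outputs never diverge.
As a probe, take base=1, step=-1: original runs total becomes 0; next count becomes 72; next result becomes 0; next at idx=2:; next result becomes 72; next at pos=0:; next result becomes 71; next at pos=1:; next result becomes 70; next at pos=2:; next result becomes 69; next at idx=3:; next result becomes 141; next at pos=0:; next result becomes 140; next at pos=1:; next result becomes 139; next at pos=2:; next result becomes 138; next at idx=4:; next result becomes 210; next at pos=0:; next result becomes 209; next at pos=1:; next result becomes 208; next at pos=2:; next result becomes 207; next at idx=5:; next result becomes 279; next at pos=0:; next result becomes 278; next at pos=1:; next result becomes 277; next at pos=2:; next result becomes 276; next at idx=6:; next result becomes 348; next at pos=0:; next result becomes 347; next at pos=1:; next result becomes 346; next at pos=2:; next result becomes 345; next at idx=7:; next result becomes 417; next at pos=0:; next result becomes 416; next at pos=1:; next result becomes 415; next at pos=2:; next result becomes 414; next total becomes -24; next final value -828; revised runs total becomes 0; next count becomes 72; next result becomes 0; next at idx=2:; next result becomes 72; next at pos=0:; next result becomes 71; next at pos=1:; next result becomes 70; next at pos=2:; next result becomes 69; next at idx=3:; next result becomes 141; next at pos=0:; next result becomes 140; next at pos=1:; next result becomes 139; next at pos=2:; next result becomes 138; next at idx=4:; next result becomes 210; next at pos=0:; next result becomes 209; next at pos=1:; next result becomes 208; next at pos=2:; next result becomes 207; next at idx=5:; next result becomes 279; next at pos=0:; next result becomes 278; next at pos=1:; next result becomes 277; next at pos=2:; next result becomes 276; next at idx=6:; next result becomes 348; next at pos=0:; next result becomes 347; next at pos=1:; next result becomes 346; next at pos=2:; next result becomes 345; next at idx=7:; next result becomes 417; next at pos=0:; next result becomes 416; next at pos=1:; next result becomes 415; next at pos=2:; next result becomes 414; next extra becomes 0; next total becomes -24; next final value -828; both end at -828.
Sweeping the whole domain (24 inputs) finds no disagreement.
verdict: equivalent


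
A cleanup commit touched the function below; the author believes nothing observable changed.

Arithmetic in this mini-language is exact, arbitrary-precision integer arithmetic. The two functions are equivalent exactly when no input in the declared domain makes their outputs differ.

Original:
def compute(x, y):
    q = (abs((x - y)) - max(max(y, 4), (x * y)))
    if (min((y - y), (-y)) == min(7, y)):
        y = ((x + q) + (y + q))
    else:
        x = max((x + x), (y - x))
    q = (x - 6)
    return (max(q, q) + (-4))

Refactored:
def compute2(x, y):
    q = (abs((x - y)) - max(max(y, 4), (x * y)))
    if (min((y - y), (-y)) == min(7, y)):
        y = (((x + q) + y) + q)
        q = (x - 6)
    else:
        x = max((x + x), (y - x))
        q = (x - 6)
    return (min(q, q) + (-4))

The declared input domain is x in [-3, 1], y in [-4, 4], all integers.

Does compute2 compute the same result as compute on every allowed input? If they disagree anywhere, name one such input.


Equivalent. Although `max(q, q)` became `min(q, q)`, no input in the stated domain can expose it.
Across all 45 domain points the two functions coincide.
Tracing x=-3, y=-1: compute: q := -2 | (min((y - y), (-y)) == min(7, y)): false | x := 2 | q := -4 | result -8 | compute2: q := -2 | (min((y - y), (-y)) == min(7, y)): false | x := 2 | q := -4 | result -8 — matching result -8.
verdict: equivalent


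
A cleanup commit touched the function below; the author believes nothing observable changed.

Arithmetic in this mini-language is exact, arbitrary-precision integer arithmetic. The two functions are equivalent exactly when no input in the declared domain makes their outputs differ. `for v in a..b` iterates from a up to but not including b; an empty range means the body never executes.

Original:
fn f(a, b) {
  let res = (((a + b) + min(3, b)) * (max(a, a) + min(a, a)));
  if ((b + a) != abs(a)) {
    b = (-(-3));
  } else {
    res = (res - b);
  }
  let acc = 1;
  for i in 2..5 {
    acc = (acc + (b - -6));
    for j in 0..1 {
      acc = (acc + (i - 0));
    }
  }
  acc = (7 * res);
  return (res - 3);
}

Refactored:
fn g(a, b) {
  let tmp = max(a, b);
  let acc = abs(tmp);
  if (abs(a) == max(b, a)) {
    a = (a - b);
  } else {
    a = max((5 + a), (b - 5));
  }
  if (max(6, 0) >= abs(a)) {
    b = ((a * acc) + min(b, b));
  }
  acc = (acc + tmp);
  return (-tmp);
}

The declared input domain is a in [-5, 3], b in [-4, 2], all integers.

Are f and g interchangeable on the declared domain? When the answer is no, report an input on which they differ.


On input a=-5, b=-4, f returns 127 while g returns 4.
verdict: not equivalent; witness: a=-5, b=-4


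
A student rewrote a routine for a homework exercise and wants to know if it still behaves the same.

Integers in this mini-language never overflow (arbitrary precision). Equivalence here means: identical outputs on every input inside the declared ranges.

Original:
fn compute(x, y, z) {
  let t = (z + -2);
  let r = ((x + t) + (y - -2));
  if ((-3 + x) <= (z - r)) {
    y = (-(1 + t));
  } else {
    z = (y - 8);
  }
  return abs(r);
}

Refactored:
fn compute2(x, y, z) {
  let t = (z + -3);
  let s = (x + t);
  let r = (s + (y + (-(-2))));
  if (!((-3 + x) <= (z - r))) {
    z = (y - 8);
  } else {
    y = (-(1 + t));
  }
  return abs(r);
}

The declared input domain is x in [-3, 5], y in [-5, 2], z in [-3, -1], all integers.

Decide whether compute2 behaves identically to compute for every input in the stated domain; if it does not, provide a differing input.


These are not equivalent — on x=-3, y=-5, z=-3 the outputs split (11 vs 12).
compute: t=-5, then r=-11, then ((-3 + x) <= (z - r)) is true, then y=4, then returns 11
compute2: t=-6, then s=-9, then r=-12, then (!((-3 + x) <= (z - r))) is false, then y=5, then returns 12
verdict: not equivalent; witness: x=-3, y=-5, z=-3


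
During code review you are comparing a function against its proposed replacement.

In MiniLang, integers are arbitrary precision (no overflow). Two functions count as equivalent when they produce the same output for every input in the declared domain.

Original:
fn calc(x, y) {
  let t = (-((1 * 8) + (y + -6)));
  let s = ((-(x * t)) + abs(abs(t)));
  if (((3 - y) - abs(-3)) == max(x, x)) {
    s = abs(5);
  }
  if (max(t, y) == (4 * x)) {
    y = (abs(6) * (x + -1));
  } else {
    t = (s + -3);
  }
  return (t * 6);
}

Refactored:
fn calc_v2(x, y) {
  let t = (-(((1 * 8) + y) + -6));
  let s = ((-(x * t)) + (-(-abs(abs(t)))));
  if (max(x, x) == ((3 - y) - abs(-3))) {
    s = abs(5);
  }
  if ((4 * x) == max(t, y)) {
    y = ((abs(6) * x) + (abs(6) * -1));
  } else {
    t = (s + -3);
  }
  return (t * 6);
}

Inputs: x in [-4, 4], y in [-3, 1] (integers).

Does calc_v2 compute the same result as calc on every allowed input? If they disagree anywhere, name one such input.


The two are interchangeable: arithmetic usage differs, constant usage differs, min/max/abs usage differs, and every declared input agrees.
One worked example (x=-3, y=1) — calc: t = -3; s = -6; (((3 - y) - abs(-3)) == max(x, x)) -> false; (max(t, y) == (4 * x)) -> false; t = -9; return -54; calc_v2: t = -3; s = -6; (max(x, x) == ((3 - y) - abs(-3))) -> false; ((4 * x) == max(t, y)) -> false; t = -9; return -54; agreement on -54.
Every one of the 45 inputs gives matching results.
verdict: equivalent


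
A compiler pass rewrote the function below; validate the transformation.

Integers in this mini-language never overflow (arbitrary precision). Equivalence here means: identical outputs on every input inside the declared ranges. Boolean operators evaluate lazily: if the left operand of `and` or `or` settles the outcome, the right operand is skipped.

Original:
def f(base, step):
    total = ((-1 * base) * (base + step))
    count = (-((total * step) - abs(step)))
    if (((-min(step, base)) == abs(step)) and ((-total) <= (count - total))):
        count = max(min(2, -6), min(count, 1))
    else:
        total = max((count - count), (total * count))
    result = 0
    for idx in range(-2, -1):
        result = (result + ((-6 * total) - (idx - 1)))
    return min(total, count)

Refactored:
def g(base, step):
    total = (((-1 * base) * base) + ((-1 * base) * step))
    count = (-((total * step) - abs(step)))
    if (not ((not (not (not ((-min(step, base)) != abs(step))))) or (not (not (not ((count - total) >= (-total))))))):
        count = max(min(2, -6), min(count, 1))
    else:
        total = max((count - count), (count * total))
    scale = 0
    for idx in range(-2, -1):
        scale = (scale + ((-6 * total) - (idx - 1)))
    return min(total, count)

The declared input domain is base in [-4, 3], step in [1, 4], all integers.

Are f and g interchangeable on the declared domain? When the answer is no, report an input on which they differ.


Take base=-4, step=1.
f: total becomes -12; next count becomes 13; next (((-min(step, base)) == abs(step)) and ((-total) <= (count - total))) evaluates to false; next total becomes 0; next result becomes 0; next at idx=-2:; next result becomes 3; next final value 0
g: total becomes -12; next count becomes 13; next (not ((not (not (not ((-min(step, base)) != abs(step))))) or (not (not (not ((count - total) >= (-total))))))) evaluates to true; next count becomes 1; next scale becomes 0; next at idx=-2:; next scale becomes 75; next final value -12
0 != -12, so the rewrite changes behavior.
verdict: not equivalent; witness: base=-4, step=1


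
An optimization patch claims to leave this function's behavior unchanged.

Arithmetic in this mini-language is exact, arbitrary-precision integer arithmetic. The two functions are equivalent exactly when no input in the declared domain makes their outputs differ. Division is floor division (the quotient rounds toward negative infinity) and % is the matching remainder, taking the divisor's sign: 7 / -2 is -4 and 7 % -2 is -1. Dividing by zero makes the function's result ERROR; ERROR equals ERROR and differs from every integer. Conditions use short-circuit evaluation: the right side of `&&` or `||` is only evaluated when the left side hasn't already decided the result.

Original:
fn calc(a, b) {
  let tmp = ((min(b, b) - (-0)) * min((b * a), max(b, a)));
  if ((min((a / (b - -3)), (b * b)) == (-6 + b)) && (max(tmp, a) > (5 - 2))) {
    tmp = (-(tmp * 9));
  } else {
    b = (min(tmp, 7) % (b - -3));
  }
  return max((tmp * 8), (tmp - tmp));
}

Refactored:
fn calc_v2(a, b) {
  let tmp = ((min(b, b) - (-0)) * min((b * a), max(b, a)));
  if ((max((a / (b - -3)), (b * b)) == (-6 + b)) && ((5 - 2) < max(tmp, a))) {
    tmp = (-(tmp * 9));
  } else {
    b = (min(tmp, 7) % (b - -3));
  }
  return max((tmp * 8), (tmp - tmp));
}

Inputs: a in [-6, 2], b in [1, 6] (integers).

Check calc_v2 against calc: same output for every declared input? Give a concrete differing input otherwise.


Run the pair on a=1, b=6.
calc: tmp becomes 36; next ((min((a / (b - -3)), (b * b)) == (-6 + b)) && (max(tmp, a) > (5 - 2))) evaluates to true; next tmp becomes -324; next final value 0
calc_v2: tmp becomes 36; next ((max((a / (b - -3)), (b * b)) == (-6 + b)) && ((5 - 2) < max(tmp, a))) evaluates to false; next b becomes 7; next final value 288
0 against 288: the behavior changed.
verdict: not equivalent; witness: a=1, b=6


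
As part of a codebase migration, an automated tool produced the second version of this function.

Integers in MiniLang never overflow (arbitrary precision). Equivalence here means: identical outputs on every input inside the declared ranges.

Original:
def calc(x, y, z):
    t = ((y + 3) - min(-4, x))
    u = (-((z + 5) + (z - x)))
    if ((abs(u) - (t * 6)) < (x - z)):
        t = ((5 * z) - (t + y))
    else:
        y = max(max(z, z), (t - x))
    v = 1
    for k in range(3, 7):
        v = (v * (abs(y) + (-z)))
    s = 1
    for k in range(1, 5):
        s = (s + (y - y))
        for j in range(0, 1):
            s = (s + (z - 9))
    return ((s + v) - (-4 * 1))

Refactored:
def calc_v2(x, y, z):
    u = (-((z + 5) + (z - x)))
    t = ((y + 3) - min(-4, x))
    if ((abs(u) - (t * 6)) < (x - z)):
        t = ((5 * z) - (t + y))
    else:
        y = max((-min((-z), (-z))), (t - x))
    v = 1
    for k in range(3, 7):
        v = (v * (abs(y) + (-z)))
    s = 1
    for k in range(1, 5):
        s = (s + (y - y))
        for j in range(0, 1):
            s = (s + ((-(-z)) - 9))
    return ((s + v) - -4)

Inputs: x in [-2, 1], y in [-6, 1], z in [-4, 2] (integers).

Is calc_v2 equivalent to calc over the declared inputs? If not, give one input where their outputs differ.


Side by side, the visible changes include: min/max/abs usage differs, plus arithmetic usage differs, plus constant usage differs.
Spot check at x=-2, y=-3, z=1 — calc: t becomes 4; next u becomes -9; next ((abs(u) - (t * 6)) < (x - z)) evaluates to true; next t becomes 4; next v becomes 1; next at k=3:; next v becomes 2; next at k=4:; next v becomes 4; next at k=5:; next v becomes 8; next at k=6:; next v becomes 16; next s becomes 1; next at k=1:; next s becomes 1; next at j=0:; next s becomes -7; next at k=2:; next s becomes -7; next at j=0:; next s becomes -15; next at k=3:; next s becomes -15; next at j=0:; next s becomes -23; next at k=4:; next s becomes -23; next at j=0:; next s becomes -31; next final value -11. calc_v2: u becomes -9; next t becomes 4; next ((abs(u) - (t * 6)) < (x - z)) evaluates to true; next t becomes 4; next v becomes 1; next at k=3:; next v becomes 2; next at k=4:; next v becomes 4; next at k=5:; next v becomes 8; next at k=6:; next v becomes 16; next s becomes 1; next at k=1:; next s becomes 1; next at j=0:; next s becomes -7; next at k=2:; next s becomes -7; next at j=0:; next s becomes -15; next at k=3:; next s becomes -15; next at j=0:; next s becomes -23; next at k=4:; next s becomes -23; next at j=0:; next s becomes -31; next final value -11. Both give -11.
Across all 224 domain points the two functions coincide.
verdict: equivalent
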